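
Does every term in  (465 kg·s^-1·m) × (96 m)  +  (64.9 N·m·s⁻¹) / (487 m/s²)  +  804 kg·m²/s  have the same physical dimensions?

Work out the base dimensions of each:
  (465 kg·s^-1·m) × (96 m):  [kg·m·s⁻¹] · [m] = kg·m²·s⁻¹
  (64.9 N·m·s⁻¹) / (487 m/s²):  [kg·m²·s⁻³] / [m·s⁻²] = kg·m·s⁻¹
  804 kg·m²/s:  kg·m²·s⁻¹
The terms do not share a single dimension (kg·m²·s⁻¹ vs kg·m·s⁻¹).

No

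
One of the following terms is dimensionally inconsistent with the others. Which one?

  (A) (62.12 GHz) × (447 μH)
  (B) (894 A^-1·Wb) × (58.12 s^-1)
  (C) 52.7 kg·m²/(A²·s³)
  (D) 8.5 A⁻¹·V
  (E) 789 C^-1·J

(E)

Reduce each to base SI dimensions:
  (A) [s⁻¹] · [kg·m²·s⁻²·A⁻²] = kg·m²·s⁻³·A⁻²
  (B) [kg·m²·s⁻²·A⁻²] · [s⁻¹] = kg·m²·s⁻³·A⁻²
  (C) kg·m²·s⁻³·A⁻²
  (D) V·A⁻¹ = J·C⁻¹·A⁻¹ = kg·m²·s⁻³·A⁻²
  (E) J·C⁻¹ = N·m·(s·A)⁻¹ = kg·m²·s⁻³·A⁻¹
All reduce to kg·m²·s⁻³·A⁻² except (E), which is kg·m²·s⁻³·A⁻¹.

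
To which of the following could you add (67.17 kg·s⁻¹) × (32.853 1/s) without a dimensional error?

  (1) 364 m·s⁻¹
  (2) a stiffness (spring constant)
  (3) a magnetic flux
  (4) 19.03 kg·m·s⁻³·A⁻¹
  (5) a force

Reference: [kg·s⁻¹] · [s⁻¹] = kg·s⁻².
Each option:
  (1) m·s⁻¹
  (2) [stiffness (spring constant)] = kg·s⁻²  ← same
  (3) [magnetic flux] = kg·m²·s⁻²·A⁻¹
  (4) kg·m·s⁻³·A⁻¹
  (5) [force] = kg·m·s⁻²
Only (2) matches kg·s⁻².

(2)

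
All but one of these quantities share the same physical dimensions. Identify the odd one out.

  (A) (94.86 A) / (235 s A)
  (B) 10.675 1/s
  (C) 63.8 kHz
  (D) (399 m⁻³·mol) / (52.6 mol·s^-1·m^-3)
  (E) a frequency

(D)

Reduce each to base SI dimensions:
  (A) [A] / [s·A] = s⁻¹
  (B) s⁻¹
  (C) Hz = s⁻¹
  (D) [m⁻³·mol] / [m⁻³·s⁻¹·mol] = s
  (E) [frequency] = s⁻¹
All reduce to s⁻¹ except (D), which is s.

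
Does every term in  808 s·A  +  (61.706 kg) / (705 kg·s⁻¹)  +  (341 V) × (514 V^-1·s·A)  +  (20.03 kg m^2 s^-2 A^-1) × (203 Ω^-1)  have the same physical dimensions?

Work out the base dimensions of each:
  808 s·A:  A·s = s·A
  (61.706 kg) / (705 kg·s⁻¹):  [kg] / [kg·s⁻¹] = s
  (341 V) × (514 V^-1·s·A):  [kg·m²·s⁻³·A⁻¹] · [kg⁻¹·m⁻²·s⁴·A²] = s·A
  (20.03 kg m^2 s^-2 A^-1) × (203 Ω^-1):  [kg·m²·s⁻²·A⁻¹] · [kg⁻¹·m⁻²·s³·A²] = s·A
The terms do not share a single dimension (s vs s·A).

No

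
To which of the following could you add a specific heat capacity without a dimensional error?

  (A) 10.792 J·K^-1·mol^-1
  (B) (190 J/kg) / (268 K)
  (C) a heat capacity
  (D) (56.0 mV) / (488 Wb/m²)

(B)

Reference: [specific heat capacity] = m²·s⁻²·K⁻¹.
Each option:
  (A) J·mol⁻¹·K⁻¹ = N·m·mol⁻¹·K⁻¹ = kg·m²·s⁻²·K⁻¹·mol⁻¹
  (B) [m²·s⁻²] / [K] = m²·s⁻²·K⁻¹  ← same
  (C) [heat capacity] = kg·m²·s⁻²·K⁻¹
  (D) [kg·m²·s⁻³·A⁻¹] / [kg·s⁻²·A⁻¹] = m²·s⁻¹
Only (B) matches m²·s⁻²·K⁻¹.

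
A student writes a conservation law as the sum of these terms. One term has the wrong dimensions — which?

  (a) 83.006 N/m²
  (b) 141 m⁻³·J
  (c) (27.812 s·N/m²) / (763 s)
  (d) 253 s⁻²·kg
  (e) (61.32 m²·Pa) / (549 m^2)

Expand each in SI base units:
  (a) N·m⁻² = kg·m·s⁻²·m⁻² = kg·m⁻¹·s⁻²
  (b) J·m⁻³ = N·m·m⁻³ = kg·m⁻¹·s⁻²
  (c) [kg·m⁻¹·s⁻¹] / [s] = kg·m⁻¹·s⁻²
  (d) kg·s⁻²
  (e) [kg·m·s⁻²] / [m²] = kg·m⁻¹·s⁻²
All reduce to kg·m⁻¹·s⁻² except (d), which is kg·s⁻².

(d)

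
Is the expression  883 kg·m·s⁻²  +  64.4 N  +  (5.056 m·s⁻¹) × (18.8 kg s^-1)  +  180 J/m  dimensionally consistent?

Yes

Expand each in SI base units:
  883 kg·m·s⁻²:  kg·m·s⁻²
  64.4 N:  N = kg·m·s⁻²
  (5.056 m·s⁻¹) × (18.8 kg s^-1):  [m·s⁻¹] · [kg·s⁻¹] = kg·m·s⁻²
  180 J/m:  J·m⁻¹ = N·m·m⁻¹ = kg·m·s⁻²
Every term reduces to kg·m·s⁻².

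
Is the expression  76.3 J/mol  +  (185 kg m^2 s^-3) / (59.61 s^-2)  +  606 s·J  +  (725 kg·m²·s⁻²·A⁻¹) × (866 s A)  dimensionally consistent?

No

Work out the base dimensions of each:
  76.3 J/mol:  J·mol⁻¹ = N·m·mol⁻¹ = kg·m²·s⁻²·mol⁻¹
  (185 kg m^2 s^-3) / (59.61 s^-2):  [kg·m²·s⁻³] / [s⁻²] = kg·m²·s⁻¹
  606 s·J:  J·s = N·m·s = kg·m²·s⁻¹
  (725 kg·m²·s⁻²·A⁻¹) × (866 s A):  [kg·m²·s⁻²·A⁻¹] · [s·A] = kg·m²·s⁻¹
The terms do not share a single dimension (kg·m²·s⁻²·mol⁻¹ vs kg·m²·s⁻¹).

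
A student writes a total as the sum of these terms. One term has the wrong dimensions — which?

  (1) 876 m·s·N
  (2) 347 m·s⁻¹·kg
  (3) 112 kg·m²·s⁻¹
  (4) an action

(2)

Reduce each to base SI dimensions:
  (1) N·m·s = kg·m·s⁻²·m·s = kg·m²·s⁻¹
  (2) kg·m·s⁻¹
  (3) kg·m²·s⁻¹
  (4) [action] = kg·m²·s⁻¹
All reduce to kg·m²·s⁻¹ except (2), which is kg·m·s⁻¹.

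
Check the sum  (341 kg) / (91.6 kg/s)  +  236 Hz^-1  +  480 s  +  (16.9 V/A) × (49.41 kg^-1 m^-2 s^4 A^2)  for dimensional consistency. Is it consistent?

In SI base units:
  (341 kg) / (91.6 kg/s):  [kg] / [kg·s⁻¹] = s
  236 Hz^-1:  Hz⁻¹ = (s⁻¹)⁻¹ = s
  480 s:  s
  (16.9 V/A) × (49.41 kg^-1 m^-2 s^4 A^2):  [kg·m²·s⁻³·A⁻²] · [kg⁻¹·m⁻²·s⁴·A²] = s
Every term reduces to s.

Yes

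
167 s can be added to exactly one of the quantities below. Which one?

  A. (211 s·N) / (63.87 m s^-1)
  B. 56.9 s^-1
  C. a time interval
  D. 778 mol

C.

Reference: s.
Each option:
  A. [kg·m·s⁻¹] / [m·s⁻¹] = kg
  B. s⁻¹
  C. [time interval] = s  ← same
  D. mol
Only C. matches s.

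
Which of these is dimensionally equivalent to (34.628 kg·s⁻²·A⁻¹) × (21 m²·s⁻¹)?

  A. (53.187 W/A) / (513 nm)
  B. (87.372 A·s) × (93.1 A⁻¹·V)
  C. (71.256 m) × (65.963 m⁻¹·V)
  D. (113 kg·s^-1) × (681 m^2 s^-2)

C.

Reference: [kg·s⁻²·A⁻¹] · [m²·s⁻¹] = kg·m²·s⁻³·A⁻¹.
Each option:
  A. [kg·m²·s⁻³·A⁻¹] / [m] = kg·m·s⁻³·A⁻¹
  B. [s·A] · [kg·m²·s⁻³·A⁻²] = kg·m²·s⁻²·A⁻¹
  C. [m] · [kg·m·s⁻³·A⁻¹] = kg·m²·s⁻³·A⁻¹  ← same
  D. [kg·s⁻¹] · [m²·s⁻²] = kg·m²·s⁻³
Only C. matches kg·m²·s⁻³·A⁻¹.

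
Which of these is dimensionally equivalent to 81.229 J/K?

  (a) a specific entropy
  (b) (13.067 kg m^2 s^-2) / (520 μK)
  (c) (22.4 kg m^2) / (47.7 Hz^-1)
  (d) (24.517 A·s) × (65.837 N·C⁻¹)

(b)

Reference: J·K⁻¹ = N·m·K⁻¹ = kg·m²·s⁻²·K⁻¹.
Each option:
  (a) [specific entropy] = m²·s⁻²·K⁻¹
  (b) [kg·m²·s⁻²] / [K] = kg·m²·s⁻²·K⁻¹  ← same
  (c) [kg·m²] / [s] = kg·m²·s⁻¹
  (d) [s·A] · [kg·m·s⁻³·A⁻¹] = kg·m·s⁻²
Only (b) matches kg·m²·s⁻²·K⁻¹.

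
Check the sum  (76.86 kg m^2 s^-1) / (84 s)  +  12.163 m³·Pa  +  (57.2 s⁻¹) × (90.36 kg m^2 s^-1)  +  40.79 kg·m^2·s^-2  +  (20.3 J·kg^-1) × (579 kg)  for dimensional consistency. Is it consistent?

Yes

Expand each in SI base units:
  (76.86 kg m^2 s^-1) / (84 s):  [kg·m²·s⁻¹] / [s] = kg·m²·s⁻²
  12.163 m³·Pa:  Pa·m³ = N·m⁻²·m³ = kg·m²·s⁻²
  (57.2 s⁻¹) × (90.36 kg m^2 s^-1):  [s⁻¹] · [kg·m²·s⁻¹] = kg·m²·s⁻²
  40.79 kg·m^2·s^-2:  kg·m²·s⁻²
  (20.3 J·kg^-1) × (579 kg):  [m²·s⁻²] · [kg] = kg·m²·s⁻²
Every term reduces to kg·m²·s⁻².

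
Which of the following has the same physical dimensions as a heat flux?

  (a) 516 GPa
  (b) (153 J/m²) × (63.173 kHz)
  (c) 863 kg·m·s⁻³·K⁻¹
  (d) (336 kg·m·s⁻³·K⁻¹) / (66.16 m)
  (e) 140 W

(b)

Reference: [heat flux] = kg·s⁻³.
Each option:
  (a) Pa = N·m⁻² = kg·m⁻¹·s⁻²
  (b) [kg·s⁻²] · [s⁻¹] = kg·s⁻³  ← same
  (c) kg·m·s⁻³·K⁻¹
  (d) [kg·m·s⁻³·K⁻¹] / [m] = kg·s⁻³·K⁻¹
  (e) W = J·s⁻¹ = kg·m²·s⁻³
Only (b) matches kg·s⁻³.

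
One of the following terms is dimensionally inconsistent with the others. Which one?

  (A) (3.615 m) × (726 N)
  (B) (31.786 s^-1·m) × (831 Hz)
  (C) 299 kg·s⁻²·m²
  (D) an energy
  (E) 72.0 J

Expand each in SI base units:
  (A) [m] · [kg·m·s⁻²] = kg·m²·s⁻²
  (B) [m·s⁻¹] · [s⁻¹] = m·s⁻²
  (C) kg·m²·s⁻²
  (D) [energy] = kg·m²·s⁻²
  (E) J = N·m = kg·m²·s⁻²
All reduce to kg·m²·s⁻² except (B), which is m·s⁻².

(B)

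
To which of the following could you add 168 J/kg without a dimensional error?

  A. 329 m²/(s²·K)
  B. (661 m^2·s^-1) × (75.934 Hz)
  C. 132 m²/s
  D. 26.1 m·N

Reference: J·kg⁻¹ = N·m·kg⁻¹ = m²·s⁻².
Each option:
  A. m²·s⁻²·K⁻¹
  B. [m²·s⁻¹] · [s⁻¹] = m²·s⁻²  ← same
  C. m²·s⁻¹
  D. N·m = kg·m·s⁻²·m = kg·m²·s⁻²
Only B. matches m²·s⁻².

B.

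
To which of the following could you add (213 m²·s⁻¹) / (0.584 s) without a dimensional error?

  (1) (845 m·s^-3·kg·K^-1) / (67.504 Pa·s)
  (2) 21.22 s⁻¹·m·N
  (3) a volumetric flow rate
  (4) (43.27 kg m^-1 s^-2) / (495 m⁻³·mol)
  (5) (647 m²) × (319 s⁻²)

(5)

Reference: [m²·s⁻¹] / [s] = m²·s⁻².
Each option:
  (1) [kg·m·s⁻³·K⁻¹] / [kg·m⁻¹·s⁻¹] = m²·s⁻²·K⁻¹
  (2) N·m·s⁻¹ = kg·m·s⁻²·m·s⁻¹ = kg·m²·s⁻³
  (3) [volumetric flow rate] = m³·s⁻¹
  (4) [kg·m⁻¹·s⁻²] / [m⁻³·mol] = kg·m²·s⁻²·mol⁻¹
  (5) [m²] · [s⁻²] = m²·s⁻²  ← same
Only (5) matches m²·s⁻².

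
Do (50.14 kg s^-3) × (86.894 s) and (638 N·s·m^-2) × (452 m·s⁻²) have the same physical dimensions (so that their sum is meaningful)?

No

Dimensions:
  (50.14 kg s^-3) × (86.894 s):  [kg·s⁻³] · [s] = kg·s⁻²
  (638 N·s·m^-2) × (452 m·s⁻²):  [kg·m⁻¹·s⁻¹] · [m·s⁻²] = kg·s⁻³
kg·s⁻² ≠ kg·s⁻³, so they cannot be added.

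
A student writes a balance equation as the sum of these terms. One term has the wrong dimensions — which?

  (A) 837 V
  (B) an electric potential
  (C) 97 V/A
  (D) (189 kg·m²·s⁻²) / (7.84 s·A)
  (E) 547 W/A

(C)

Expand each in SI base units:
  (A) V = J·C⁻¹ = kg·m²·s⁻³·A⁻¹
  (B) [electric potential] = kg·m²·s⁻³·A⁻¹
  (C) V·A⁻¹ = J·C⁻¹·A⁻¹ = kg·m²·s⁻³·A⁻²
  (D) [kg·m²·s⁻²] / [s·A] = kg·m²·s⁻³·A⁻¹
  (E) W·A⁻¹ = J·s⁻¹·A⁻¹ = kg·m²·s⁻³·A⁻¹
All reduce to kg·m²·s⁻³·A⁻¹ except (C), which is kg·m²·s⁻³·A⁻².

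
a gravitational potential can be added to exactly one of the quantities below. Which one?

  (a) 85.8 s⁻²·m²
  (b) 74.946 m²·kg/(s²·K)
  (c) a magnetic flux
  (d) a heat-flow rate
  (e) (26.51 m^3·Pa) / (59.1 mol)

(a)

Reference: [gravitational potential] = m²·s⁻².
Each option:
  (a) m²·s⁻²  ← same
  (b) kg·m²·s⁻²·K⁻¹
  (c) [magnetic flux] = kg·m²·s⁻²·A⁻¹
  (d) [heat-flow rate] = kg·m²·s⁻³
  (e) [kg·m²·s⁻²] / [mol] = kg·m²·s⁻²·mol⁻¹
Only (a) matches m²·s⁻².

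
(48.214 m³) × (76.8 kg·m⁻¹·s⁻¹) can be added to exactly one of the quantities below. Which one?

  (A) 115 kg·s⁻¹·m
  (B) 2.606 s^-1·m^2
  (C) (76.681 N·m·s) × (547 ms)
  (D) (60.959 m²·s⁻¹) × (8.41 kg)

Reference: [m³] · [kg·m⁻¹·s⁻¹] = kg·m²·s⁻¹.
Each option:
  (A) kg·m·s⁻¹
  (B) m²·s⁻¹
  (C) [kg·m²·s⁻¹] · [s] = kg·m²
  (D) [m²·s⁻¹] · [kg] = kg·m²·s⁻¹  ← same
Only (D) matches kg·m²·s⁻¹.

(D)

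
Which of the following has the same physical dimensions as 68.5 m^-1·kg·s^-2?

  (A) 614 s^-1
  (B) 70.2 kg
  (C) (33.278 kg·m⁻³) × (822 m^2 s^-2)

(C)

Reference: kg·m⁻¹·s⁻².
Each option:
  (A) s⁻¹
  (B) kg
  (C) [kg·m⁻³] · [m²·s⁻²] = kg·m⁻¹·s⁻²  ← same
Only (C) matches kg·m⁻¹·s⁻².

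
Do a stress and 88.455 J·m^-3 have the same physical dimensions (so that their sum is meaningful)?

Yes

In SI base units:
  a stress:  [stress] = kg·m⁻¹·s⁻²
  88.455 J·m^-3:  J·m⁻³ = N·m·m⁻³ = kg·m⁻¹·s⁻²
Both are kg·m⁻¹·s⁻², so they have the same dimensions and can be added.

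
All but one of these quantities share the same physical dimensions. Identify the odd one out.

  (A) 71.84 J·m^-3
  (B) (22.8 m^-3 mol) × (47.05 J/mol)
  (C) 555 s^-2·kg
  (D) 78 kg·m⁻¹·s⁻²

Dimensions:
  (A) J·m⁻³ = N·m·m⁻³ = kg·m⁻¹·s⁻²
  (B) [m⁻³·mol] · [kg·m²·s⁻²·mol⁻¹] = kg·m⁻¹·s⁻²
  (C) kg·s⁻²
  (D) kg·m⁻¹·s⁻²
All reduce to kg·m⁻¹·s⁻² except (C), which is kg·s⁻².

(C)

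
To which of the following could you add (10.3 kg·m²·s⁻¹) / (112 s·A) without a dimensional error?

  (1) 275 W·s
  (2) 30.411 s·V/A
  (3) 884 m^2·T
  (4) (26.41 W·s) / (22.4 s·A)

(3)

Reference: [kg·m²·s⁻¹] / [s·A] = kg·m²·s⁻²·A⁻¹.
Each option:
  (1) W·s = J·s⁻¹·s = kg·m²·s⁻²
  (2) V·s·A⁻¹ = J·C⁻¹·s·A⁻¹ = kg·m²·s⁻²·A⁻²
  (3) T·m² = Wb·m⁻²·m² = kg·m²·s⁻²·A⁻¹  ← same
  (4) [kg·m²·s⁻²] / [s·A] = kg·m²·s⁻³·A⁻¹
Only (3) matches kg·m²·s⁻²·A⁻¹.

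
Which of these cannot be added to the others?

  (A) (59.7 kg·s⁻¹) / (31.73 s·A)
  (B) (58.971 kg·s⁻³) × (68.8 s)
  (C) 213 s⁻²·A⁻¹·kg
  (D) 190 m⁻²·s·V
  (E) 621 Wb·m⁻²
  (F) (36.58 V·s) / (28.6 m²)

(B)

In SI base units:
  (A) [kg·s⁻¹] / [s·A] = kg·s⁻²·A⁻¹
  (B) [kg·s⁻³] · [s] = kg·s⁻²
  (C) kg·s⁻²·A⁻¹
  (D) V·s·m⁻² = J·C⁻¹·s·m⁻² = kg·s⁻²·A⁻¹
  (E) Wb·m⁻² = V·s·m⁻² = kg·s⁻²·A⁻¹
  (F) [kg·m²·s⁻²·A⁻¹] / [m²] = kg·s⁻²·A⁻¹
All reduce to kg·s⁻²·A⁻¹ except (B), which is kg·s⁻².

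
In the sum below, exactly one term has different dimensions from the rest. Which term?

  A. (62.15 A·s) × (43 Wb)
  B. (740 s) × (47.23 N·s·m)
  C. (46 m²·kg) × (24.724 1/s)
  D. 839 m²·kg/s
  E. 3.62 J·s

Expand each in SI base units:
  A. [s·A] · [kg·m²·s⁻²·A⁻¹] = kg·m²·s⁻¹
  B. [s] · [kg·m²·s⁻¹] = kg·m²
  C. [kg·m²] · [s⁻¹] = kg·m²·s⁻¹
  D. kg·m²·s⁻¹
  E. J·s = N·m·s = kg·m²·s⁻¹
All reduce to kg·m²·s⁻¹ except B., which is kg·m².

B.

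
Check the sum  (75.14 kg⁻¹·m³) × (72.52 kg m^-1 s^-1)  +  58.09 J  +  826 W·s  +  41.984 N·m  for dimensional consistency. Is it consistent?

No

Dimensions:
  (75.14 kg⁻¹·m³) × (72.52 kg m^-1 s^-1):  [kg⁻¹·m³] · [kg·m⁻¹·s⁻¹] = m²·s⁻¹
  58.09 J:  J = N·m = kg·m²·s⁻²
  826 W·s:  W·s = J·s⁻¹·s = kg·m²·s⁻²
  41.984 N·m:  N·m = kg·m·s⁻²·m = kg·m²·s⁻²
The terms do not share a single dimension (kg·m²·s⁻² vs m²·s⁻¹).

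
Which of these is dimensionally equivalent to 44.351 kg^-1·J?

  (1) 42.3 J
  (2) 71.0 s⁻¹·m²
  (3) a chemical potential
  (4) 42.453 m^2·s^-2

(4)

Reference: J·kg⁻¹ = N·m·kg⁻¹ = m²·s⁻².
Each option:
  (1) J = N·m = kg·m²·s⁻²
  (2) m²·s⁻¹
  (3) [chemical potential] = kg·m²·s⁻²·mol⁻¹
  (4) m²·s⁻²  ← same
Only (4) matches m²·s⁻².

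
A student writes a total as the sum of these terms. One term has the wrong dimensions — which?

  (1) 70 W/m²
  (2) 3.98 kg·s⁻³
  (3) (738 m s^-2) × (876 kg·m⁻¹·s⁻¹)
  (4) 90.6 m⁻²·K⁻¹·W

Dimensions:
  (1) W·m⁻² = J·s⁻¹·m⁻² = kg·s⁻³
  (2) kg·s⁻³
  (3) [m·s⁻²] · [kg·m⁻¹·s⁻¹] = kg·s⁻³
  (4) W·m⁻²·K⁻¹ = J·s⁻¹·m⁻²·K⁻¹ = kg·s⁻³·K⁻¹
All reduce to kg·s⁻³ except (4), which is kg·s⁻³·K⁻¹.

(4)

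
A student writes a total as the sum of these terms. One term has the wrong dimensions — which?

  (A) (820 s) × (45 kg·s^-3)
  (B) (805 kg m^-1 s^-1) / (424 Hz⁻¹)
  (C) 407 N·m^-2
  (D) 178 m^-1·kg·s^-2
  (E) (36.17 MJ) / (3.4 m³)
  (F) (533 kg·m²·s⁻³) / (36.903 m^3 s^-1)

Reduce each to base SI dimensions:
  (A) [s] · [kg·s⁻³] = kg·s⁻²
  (B) [kg·m⁻¹·s⁻¹] / [s] = kg·m⁻¹·s⁻²
  (C) N·m⁻² = kg·m·s⁻²·m⁻² = kg·m⁻¹·s⁻²
  (D) kg·m⁻¹·s⁻²
  (E) [kg·m²·s⁻²] / [m³] = kg·m⁻¹·s⁻²
  (F) [kg·m²·s⁻³] / [m³·s⁻¹] = kg·m⁻¹·s⁻²
All reduce to kg·m⁻¹·s⁻² except (A), which is kg·s⁻².

(A)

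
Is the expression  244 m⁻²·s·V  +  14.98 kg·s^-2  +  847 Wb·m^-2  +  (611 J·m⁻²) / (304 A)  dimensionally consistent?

No

In SI base units:
  244 m⁻²·s·V:  V·s·m⁻² = J·C⁻¹·s·m⁻² = kg·s⁻²·A⁻¹
  14.98 kg·s^-2:  kg·s⁻²
  847 Wb·m^-2:  Wb·m⁻² = V·s·m⁻² = kg·s⁻²·A⁻¹
  (611 J·m⁻²) / (304 A):  [kg·s⁻²] / [A] = kg·s⁻²·A⁻¹
The terms do not share a single dimension (kg·s⁻² vs kg·s⁻²·A⁻¹).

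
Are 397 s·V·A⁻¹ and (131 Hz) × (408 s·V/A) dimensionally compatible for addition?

No

Reduce each to base SI dimensions:
  397 s·V·A⁻¹:  V·s·A⁻¹ = J·C⁻¹·s·A⁻¹ = kg·m²·s⁻²·A⁻²
  (131 Hz) × (408 s·V/A):  [s⁻¹] · [kg·m²·s⁻²·A⁻²] = kg·m²·s⁻³·A⁻²
kg·m²·s⁻²·A⁻² ≠ kg·m²·s⁻³·A⁻², so they cannot be added.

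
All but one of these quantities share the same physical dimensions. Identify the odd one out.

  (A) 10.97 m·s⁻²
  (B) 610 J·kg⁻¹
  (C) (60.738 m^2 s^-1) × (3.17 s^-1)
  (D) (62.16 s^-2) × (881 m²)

(A)

Dimensions:
  (A) m·s⁻²
  (B) J·kg⁻¹ = N·m·kg⁻¹ = m²·s⁻²
  (C) [m²·s⁻¹] · [s⁻¹] = m²·s⁻²
  (D) [s⁻²] · [m²] = m²·s⁻²
All reduce to m²·s⁻² except (A), which is m·s⁻².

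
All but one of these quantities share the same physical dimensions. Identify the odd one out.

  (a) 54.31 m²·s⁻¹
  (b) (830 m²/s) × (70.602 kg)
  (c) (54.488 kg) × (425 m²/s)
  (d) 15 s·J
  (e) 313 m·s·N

Reduce each to base SI dimensions:
  (a) m²·s⁻¹
  (b) [m²·s⁻¹] · [kg] = kg·m²·s⁻¹
  (c) [kg] · [m²·s⁻¹] = kg·m²·s⁻¹
  (d) J·s = N·m·s = kg·m²·s⁻¹
  (e) N·m·s = kg·m·s⁻²·m·s = kg·m²·s⁻¹
All reduce to kg·m²·s⁻¹ except (a), which is m²·s⁻¹.

(a)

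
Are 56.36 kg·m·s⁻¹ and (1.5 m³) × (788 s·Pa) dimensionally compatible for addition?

No

In SI base units:
  56.36 kg·m·s⁻¹:  kg·m·s⁻¹
  (1.5 m³) × (788 s·Pa):  [m³] · [kg·m⁻¹·s⁻¹] = kg·m²·s⁻¹
kg·m·s⁻¹ ≠ kg·m²·s⁻¹, so they cannot be added.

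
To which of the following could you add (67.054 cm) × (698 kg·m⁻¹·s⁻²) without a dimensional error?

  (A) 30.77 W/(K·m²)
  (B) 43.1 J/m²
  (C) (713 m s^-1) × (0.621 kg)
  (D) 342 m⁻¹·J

(B)

Reference: [m] · [kg·m⁻¹·s⁻²] = kg·s⁻².
Each option:
  (A) W·m⁻²·K⁻¹ = J·s⁻¹·m⁻²·K⁻¹ = kg·s⁻³·K⁻¹
  (B) J·m⁻² = N·m·m⁻² = kg·s⁻²  ← same
  (C) [m·s⁻¹] · [kg] = kg·m·s⁻¹
  (D) J·m⁻¹ = N·m·m⁻¹ = kg·m·s⁻²
Only (B) matches kg·s⁻².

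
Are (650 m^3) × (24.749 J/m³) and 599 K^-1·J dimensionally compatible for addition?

Expand each in SI base units:
  (650 m^3) × (24.749 J/m³):  [m³] · [kg·m⁻¹·s⁻²] = kg·m²·s⁻²
  599 K^-1·J:  J·K⁻¹ = N·m·K⁻¹ = kg·m²·s⁻²·K⁻¹
kg·m²·s⁻² ≠ kg·m²·s⁻²·K⁻¹, so they cannot be added.

No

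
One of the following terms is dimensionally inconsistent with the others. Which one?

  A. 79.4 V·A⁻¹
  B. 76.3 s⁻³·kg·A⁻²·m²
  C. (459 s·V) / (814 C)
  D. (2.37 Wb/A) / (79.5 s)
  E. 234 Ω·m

E.

Reduce each to base SI dimensions:
  A. V·A⁻¹ = J·C⁻¹·A⁻¹ = kg·m²·s⁻³·A⁻²
  B. kg·m²·s⁻³·A⁻²
  C. [kg·m²·s⁻²·A⁻¹] / [s·A] = kg·m²·s⁻³·A⁻²
  D. [kg·m²·s⁻²·A⁻²] / [s] = kg·m²·s⁻³·A⁻²
  E. Ω·m = V·A⁻¹·m = kg·m³·s⁻³·A⁻²
All reduce to kg·m²·s⁻³·A⁻² except E., which is kg·m³·s⁻³·A⁻².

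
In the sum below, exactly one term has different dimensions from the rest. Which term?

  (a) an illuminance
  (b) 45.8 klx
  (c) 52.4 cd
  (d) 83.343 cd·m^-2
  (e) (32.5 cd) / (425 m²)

(c)

Dimensions:
  (a) [illuminance] = m⁻²·cd
  (b) lx = lm·m⁻² = m⁻²·cd
  (c) cd
  (d) cd·m⁻² = m⁻²·cd
  (e) [cd] / [m²] = m⁻²·cd
All reduce to m⁻²·cd except (c), which is cd.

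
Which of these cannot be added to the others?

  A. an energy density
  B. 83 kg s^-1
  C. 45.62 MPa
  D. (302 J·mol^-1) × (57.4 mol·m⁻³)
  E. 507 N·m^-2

B.

Expand each in SI base units:
  A. [energy density] = kg·m⁻¹·s⁻²
  B. kg·s⁻¹
  C. Pa = N·m⁻² = kg·m⁻¹·s⁻²
  D. [kg·m²·s⁻²·mol⁻¹] · [m⁻³·mol] = kg·m⁻¹·s⁻²
  E. N·m⁻² = kg·m·s⁻²·m⁻² = kg·m⁻¹·s⁻²
All reduce to kg·m⁻¹·s⁻² except B., which is kg·s⁻¹.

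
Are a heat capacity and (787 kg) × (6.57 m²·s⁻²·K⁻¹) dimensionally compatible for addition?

Yes

Work out the base dimensions of each:
  a heat capacity:  [heat capacity] = kg·m²·s⁻²·K⁻¹
  (787 kg) × (6.57 m²·s⁻²·K⁻¹):  [kg] · [m²·s⁻²·K⁻¹] = kg·m²·s⁻²·K⁻¹
Both are kg·m²·s⁻²·K⁻¹, so they have the same dimensions and can be added.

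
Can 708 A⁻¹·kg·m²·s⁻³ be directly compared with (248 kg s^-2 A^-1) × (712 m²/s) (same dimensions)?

Yes

Reduce each to base SI dimensions:
  708 A⁻¹·kg·m²·s⁻³:  kg·m²·s⁻³·A⁻¹
  (248 kg s^-2 A^-1) × (712 m²/s):  [kg·s⁻²·A⁻¹] · [m²·s⁻¹] = kg·m²·s⁻³·A⁻¹
Both are kg·m²·s⁻³·A⁻¹, so they have the same dimensions and can be added.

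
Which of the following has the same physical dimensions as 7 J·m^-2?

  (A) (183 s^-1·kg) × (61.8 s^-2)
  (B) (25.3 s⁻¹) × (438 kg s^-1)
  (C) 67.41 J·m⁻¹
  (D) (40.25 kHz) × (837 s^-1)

(B)

Reference: J·m⁻² = N·m·m⁻² = kg·s⁻².
Each option:
  (A) [kg·s⁻¹] · [s⁻²] = kg·s⁻³
  (B) [s⁻¹] · [kg·s⁻¹] = kg·s⁻²  ← same
  (C) J·m⁻¹ = N·m·m⁻¹ = kg·m·s⁻²
  (D) [s⁻¹] · [s⁻¹] = s⁻²
Only (B) matches kg·s⁻².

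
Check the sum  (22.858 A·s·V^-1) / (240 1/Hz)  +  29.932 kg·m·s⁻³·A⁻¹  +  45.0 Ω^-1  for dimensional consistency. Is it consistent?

Dimensions:
  (22.858 A·s·V^-1) / (240 1/Hz):  [kg⁻¹·m⁻²·s⁴·A²] / [s] = kg⁻¹·m⁻²·s³·A²
  29.932 kg·m·s⁻³·A⁻¹:  kg·m·s⁻³·A⁻¹
  45.0 Ω^-1:  Ω⁻¹ = (V·A⁻¹)⁻¹ = kg⁻¹·m⁻²·s³·A²
The terms do not share a single dimension (kg·m·s⁻³·A⁻¹ vs kg⁻¹·m⁻²·s³·A²).

No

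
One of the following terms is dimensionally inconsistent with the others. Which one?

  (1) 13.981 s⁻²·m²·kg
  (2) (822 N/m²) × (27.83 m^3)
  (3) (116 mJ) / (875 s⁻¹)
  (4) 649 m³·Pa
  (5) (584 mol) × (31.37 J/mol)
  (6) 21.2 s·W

(3)

Dimensions:
  (1) kg·m²·s⁻²
  (2) [kg·m⁻¹·s⁻²] · [m³] = kg·m²·s⁻²
  (3) [kg·m²·s⁻²] / [s⁻¹] = kg·m²·s⁻¹
  (4) Pa·m³ = N·m⁻²·m³ = kg·m²·s⁻²
  (5) [mol] · [kg·m²·s⁻²·mol⁻¹] = kg·m²·s⁻²
  (6) W·s = J·s⁻¹·s = kg·m²·s⁻²
All reduce to kg·m²·s⁻² except (3), which is kg·m²·s⁻¹.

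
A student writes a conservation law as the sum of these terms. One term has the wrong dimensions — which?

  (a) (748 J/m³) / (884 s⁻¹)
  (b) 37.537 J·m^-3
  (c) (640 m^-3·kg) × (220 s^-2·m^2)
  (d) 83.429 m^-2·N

(a)

In SI base units:
  (a) [kg·m⁻¹·s⁻²] / [s⁻¹] = kg·m⁻¹·s⁻¹
  (b) J·m⁻³ = N·m·m⁻³ = kg·m⁻¹·s⁻²
  (c) [kg·m⁻³] · [m²·s⁻²] = kg·m⁻¹·s⁻²
  (d) N·m⁻² = kg·m·s⁻²·m⁻² = kg·m⁻¹·s⁻²
All reduce to kg·m⁻¹·s⁻² except (a), which is kg·m⁻¹·s⁻¹.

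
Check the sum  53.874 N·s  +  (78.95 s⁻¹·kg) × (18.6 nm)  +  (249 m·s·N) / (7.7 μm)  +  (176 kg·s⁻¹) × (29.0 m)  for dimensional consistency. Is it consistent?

Expand each in SI base units:
  53.874 N·s:  N·s = kg·m·s⁻²·s = kg·m·s⁻¹
  (78.95 s⁻¹·kg) × (18.6 nm):  [kg·s⁻¹] · [m] = kg·m·s⁻¹
  (249 m·s·N) / (7.7 μm):  [kg·m²·s⁻¹] / [m] = kg·m·s⁻¹
  (176 kg·s⁻¹) × (29.0 m):  [kg·s⁻¹] · [m] = kg·m·s⁻¹
Every term reduces to kg·m·s⁻¹.

Yes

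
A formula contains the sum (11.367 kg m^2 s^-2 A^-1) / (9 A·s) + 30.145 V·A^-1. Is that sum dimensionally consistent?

Dimensions:
  (11.367 kg m^2 s^-2 A^-1) / (9 A·s):  [kg·m²·s⁻²·A⁻¹] / [s·A] = kg·m²·s⁻³·A⁻²
  30.145 V·A^-1:  V·A⁻¹ = J·C⁻¹·A⁻¹ = kg·m²·s⁻³·A⁻²
Both are kg·m²·s⁻³·A⁻², so they have the same dimensions and can be added.

Yes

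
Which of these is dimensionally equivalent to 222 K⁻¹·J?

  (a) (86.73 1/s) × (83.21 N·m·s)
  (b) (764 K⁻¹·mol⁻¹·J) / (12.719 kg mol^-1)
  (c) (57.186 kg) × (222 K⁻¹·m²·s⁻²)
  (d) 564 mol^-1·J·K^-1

Reference: J·K⁻¹ = N·m·K⁻¹ = kg·m²·s⁻²·K⁻¹.
Each option:
  (a) [s⁻¹] · [kg·m²·s⁻¹] = kg·m²·s⁻²
  (b) [kg·m²·s⁻²·K⁻¹·mol⁻¹] / [kg·mol⁻¹] = m²·s⁻²·K⁻¹
  (c) [kg] · [m²·s⁻²·K⁻¹] = kg·m²·s⁻²·K⁻¹  ← same
  (d) J·mol⁻¹·K⁻¹ = N·m·mol⁻¹·K⁻¹ = kg·m²·s⁻²·K⁻¹·mol⁻¹
Only (c) matches kg·m²·s⁻²·K⁻¹.

(c)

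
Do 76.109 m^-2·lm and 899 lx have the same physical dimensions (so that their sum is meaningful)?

In SI base units:
  76.109 m^-2·lm:  lm·m⁻² = cd·m⁻² = m⁻²·cd
  899 lx:  lx = lm·m⁻² = m⁻²·cd
Both are m⁻²·cd, so they have the same dimensions and can be added.

Yes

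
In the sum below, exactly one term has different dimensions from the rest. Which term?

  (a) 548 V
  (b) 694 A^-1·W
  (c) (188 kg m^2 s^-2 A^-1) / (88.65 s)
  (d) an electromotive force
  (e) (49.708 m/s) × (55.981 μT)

Expand each in SI base units:
  (a) V = J·C⁻¹ = kg·m²·s⁻³·A⁻¹
  (b) W·A⁻¹ = J·s⁻¹·A⁻¹ = kg·m²·s⁻³·A⁻¹
  (c) [kg·m²·s⁻²·A⁻¹] / [s] = kg·m²·s⁻³·A⁻¹
  (d) [electromotive force] = kg·m²·s⁻³·A⁻¹
  (e) [m·s⁻¹] · [kg·s⁻²·A⁻¹] = kg·m·s⁻³·A⁻¹
All reduce to kg·m²·s⁻³·A⁻¹ except (e), which is kg·m·s⁻³·A⁻¹.

(e)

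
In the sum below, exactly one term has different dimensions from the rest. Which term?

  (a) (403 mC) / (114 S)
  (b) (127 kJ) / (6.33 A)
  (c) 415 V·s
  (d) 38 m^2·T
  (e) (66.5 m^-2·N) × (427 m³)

(e)

Work out the base dimensions of each:
  (a) [s·A] / [kg⁻¹·m⁻²·s³·A²] = kg·m²·s⁻²·A⁻¹
  (b) [kg·m²·s⁻²] / [A] = kg·m²·s⁻²·A⁻¹
  (c) V·s = J·C⁻¹·s = kg·m²·s⁻²·A⁻¹
  (d) T·m² = Wb·m⁻²·m² = kg·m²·s⁻²·A⁻¹
  (e) [kg·m⁻¹·s⁻²] · [m³] = kg·m²·s⁻²
All reduce to kg·m²·s⁻²·A⁻¹ except (e), which is kg·m²·s⁻².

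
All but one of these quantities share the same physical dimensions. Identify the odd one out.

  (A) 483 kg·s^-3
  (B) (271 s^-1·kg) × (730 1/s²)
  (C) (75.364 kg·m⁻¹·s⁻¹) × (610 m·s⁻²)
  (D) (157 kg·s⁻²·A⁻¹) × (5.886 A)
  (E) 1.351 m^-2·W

Reduce each to base SI dimensions:
  (A) kg·s⁻³
  (B) [kg·s⁻¹] · [s⁻²] = kg·s⁻³
  (C) [kg·m⁻¹·s⁻¹] · [m·s⁻²] = kg·s⁻³
  (D) [kg·s⁻²·A⁻¹] · [A] = kg·s⁻²
  (E) W·m⁻² = J·s⁻¹·m⁻² = kg·s⁻³
All reduce to kg·s⁻³ except (D), which is kg·s⁻².

(D)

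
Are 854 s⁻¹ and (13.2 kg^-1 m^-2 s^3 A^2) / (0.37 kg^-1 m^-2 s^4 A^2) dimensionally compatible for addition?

Work out the base dimensions of each:
  854 s⁻¹:  s⁻¹
  (13.2 kg^-1 m^-2 s^3 A^2) / (0.37 kg^-1 m^-2 s^4 A^2):  [kg⁻¹·m⁻²·s³·A²] / [kg⁻¹·m⁻²·s⁴·A²] = s⁻¹
Both are s⁻¹, so they have the same dimensions and can be added.

Yes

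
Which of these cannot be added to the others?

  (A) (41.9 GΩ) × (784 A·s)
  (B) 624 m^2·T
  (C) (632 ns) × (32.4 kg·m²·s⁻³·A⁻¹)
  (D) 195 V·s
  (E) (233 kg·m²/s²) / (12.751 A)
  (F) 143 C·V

(F)

Work out the base dimensions of each:
  (A) [kg·m²·s⁻³·A⁻²] · [s·A] = kg·m²·s⁻²·A⁻¹
  (B) T·m² = Wb·m⁻²·m² = kg·m²·s⁻²·A⁻¹
  (C) [s] · [kg·m²·s⁻³·A⁻¹] = kg·m²·s⁻²·A⁻¹
  (D) V·s = J·C⁻¹·s = kg·m²·s⁻²·A⁻¹
  (E) [kg·m²·s⁻²] / [A] = kg·m²·s⁻²·A⁻¹
  (F) C·V = s·A·J·C⁻¹ = kg·m²·s⁻²
All reduce to kg·m²·s⁻²·A⁻¹ except (F), which is kg·m²·s⁻².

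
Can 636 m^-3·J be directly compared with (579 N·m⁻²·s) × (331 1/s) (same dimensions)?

Yes

Expand each in SI base units:
  636 m^-3·J:  J·m⁻³ = N·m·m⁻³ = kg·m⁻¹·s⁻²
  (579 N·m⁻²·s) × (331 1/s):  [kg·m⁻¹·s⁻¹] · [s⁻¹] = kg·m⁻¹·s⁻²
Both are kg·m⁻¹·s⁻², so they have the same dimensions and can be added.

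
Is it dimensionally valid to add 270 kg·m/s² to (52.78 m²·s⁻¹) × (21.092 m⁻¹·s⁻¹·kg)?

In SI base units:
  270 kg·m/s²:  kg·m·s⁻²
  (52.78 m²·s⁻¹) × (21.092 m⁻¹·s⁻¹·kg):  [m²·s⁻¹] · [kg·m⁻¹·s⁻¹] = kg·m·s⁻²
Both are kg·m·s⁻², so they have the same dimensions and can be added.

Yes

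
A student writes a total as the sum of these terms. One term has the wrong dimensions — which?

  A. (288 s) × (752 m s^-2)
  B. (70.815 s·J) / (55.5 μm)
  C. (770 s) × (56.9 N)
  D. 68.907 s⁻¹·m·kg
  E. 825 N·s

Reduce each to base SI dimensions:
  A. [s] · [m·s⁻²] = m·s⁻¹
  B. [kg·m²·s⁻¹] / [m] = kg·m·s⁻¹
  C. [s] · [kg·m·s⁻²] = kg·m·s⁻¹
  D. kg·m·s⁻¹
  E. N·s = kg·m·s⁻²·s = kg·m·s⁻¹
All reduce to kg·m·s⁻¹ except A., which is m·s⁻¹.

A.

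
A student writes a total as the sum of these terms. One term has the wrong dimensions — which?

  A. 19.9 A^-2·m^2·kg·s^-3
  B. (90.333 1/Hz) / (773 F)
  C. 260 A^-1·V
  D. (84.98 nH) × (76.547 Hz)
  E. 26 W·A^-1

E.

Expand each in SI base units:
  A. kg·m²·s⁻³·A⁻²
  B. [s] / [kg⁻¹·m⁻²·s⁴·A²] = kg·m²·s⁻³·A⁻²
  C. V·A⁻¹ = J·C⁻¹·A⁻¹ = kg·m²·s⁻³·A⁻²
  D. [kg·m²·s⁻²·A⁻²] · [s⁻¹] = kg·m²·s⁻³·A⁻²
  E. W·A⁻¹ = J·s⁻¹·A⁻¹ = kg·m²·s⁻³·A⁻¹
All reduce to kg·m²·s⁻³·A⁻² except E., which is kg·m²·s⁻³·A⁻¹.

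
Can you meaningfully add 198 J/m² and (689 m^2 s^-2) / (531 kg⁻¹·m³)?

No

Expand each in SI base units:
  198 J/m²:  J·m⁻² = N·m·m⁻² = kg·s⁻²
  (689 m^2 s^-2) / (531 kg⁻¹·m³):  [m²·s⁻²] / [kg⁻¹·m³] = kg·m⁻¹·s⁻²
kg·s⁻² ≠ kg·m⁻¹·s⁻², so they cannot be added.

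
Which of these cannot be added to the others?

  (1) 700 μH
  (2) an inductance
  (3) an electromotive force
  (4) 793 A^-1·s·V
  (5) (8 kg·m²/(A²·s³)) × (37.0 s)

(3)

Expand each in SI base units:
  (1) H = V·s·A⁻¹ = kg·m²·s⁻²·A⁻²
  (2) [inductance] = kg·m²·s⁻²·A⁻²
  (3) [electromotive force] = kg·m²·s⁻³·A⁻¹
  (4) V·s·A⁻¹ = J·C⁻¹·s·A⁻¹ = kg·m²·s⁻²·A⁻²
  (5) [kg·m²·s⁻³·A⁻²] · [s] = kg·m²·s⁻²·A⁻²
All reduce to kg·m²·s⁻²·A⁻² except (3), which is kg·m²·s⁻³·A⁻¹.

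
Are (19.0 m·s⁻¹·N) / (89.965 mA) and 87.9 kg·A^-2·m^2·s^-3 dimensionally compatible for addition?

No

Expand each in SI base units:
  (19.0 m·s⁻¹·N) / (89.965 mA):  [kg·m²·s⁻³] / [A] = kg·m²·s⁻³·A⁻¹
  87.9 kg·A^-2·m^2·s^-3:  kg·m²·s⁻³·A⁻²
kg·m²·s⁻³·A⁻¹ ≠ kg·m²·s⁻³·A⁻², so they cannot be added.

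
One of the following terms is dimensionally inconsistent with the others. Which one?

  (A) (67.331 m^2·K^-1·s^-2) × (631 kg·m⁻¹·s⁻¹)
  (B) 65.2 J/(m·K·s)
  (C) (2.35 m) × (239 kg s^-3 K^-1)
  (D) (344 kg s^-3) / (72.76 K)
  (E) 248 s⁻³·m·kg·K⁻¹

(D)

In SI base units:
  (A) [m²·s⁻²·K⁻¹] · [kg·m⁻¹·s⁻¹] = kg·m·s⁻³·K⁻¹
  (B) J·s⁻¹·m⁻¹·K⁻¹ = N·m·s⁻¹·m⁻¹·K⁻¹ = kg·m·s⁻³·K⁻¹
  (C) [m] · [kg·s⁻³·K⁻¹] = kg·m·s⁻³·K⁻¹
  (D) [kg·s⁻³] / [K] = kg·s⁻³·K⁻¹
  (E) kg·m·s⁻³·K⁻¹
All reduce to kg·m·s⁻³·K⁻¹ except (D), which is kg·s⁻³·K⁻¹.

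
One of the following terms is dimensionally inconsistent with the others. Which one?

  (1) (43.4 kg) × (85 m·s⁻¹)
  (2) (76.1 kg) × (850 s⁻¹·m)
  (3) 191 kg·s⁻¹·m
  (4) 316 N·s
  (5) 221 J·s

Work out the base dimensions of each:
  (1) [kg] · [m·s⁻¹] = kg·m·s⁻¹
  (2) [kg] · [m·s⁻¹] = kg·m·s⁻¹
  (3) kg·m·s⁻¹
  (4) N·s = kg·m·s⁻²·s = kg·m·s⁻¹
  (5) J·s = N·m·s = kg·m²·s⁻¹
All reduce to kg·m·s⁻¹ except (5), which is kg·m²·s⁻¹.

(5)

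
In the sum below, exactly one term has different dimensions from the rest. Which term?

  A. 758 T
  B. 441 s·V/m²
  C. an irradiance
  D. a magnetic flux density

Reduce each to base SI dimensions:
  A. T = Wb·m⁻² = kg·s⁻²·A⁻¹
  B. V·s·m⁻² = J·C⁻¹·s·m⁻² = kg·s⁻²·A⁻¹
  C. [irradiance] = kg·s⁻³
  D. [magnetic flux density] = kg·s⁻²·A⁻¹
All reduce to kg·s⁻²·A⁻¹ except C., which is kg·s⁻³.

C.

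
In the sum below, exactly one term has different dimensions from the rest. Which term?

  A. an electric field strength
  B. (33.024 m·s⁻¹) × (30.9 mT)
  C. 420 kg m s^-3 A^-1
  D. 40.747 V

D.

Reduce each to base SI dimensions:
  A. [electric field strength] = kg·m·s⁻³·A⁻¹
  B. [m·s⁻¹] · [kg·s⁻²·A⁻¹] = kg·m·s⁻³·A⁻¹
  C. kg·m·s⁻³·A⁻¹
  D. V = J·C⁻¹ = kg·m²·s⁻³·A⁻¹
All reduce to kg·m·s⁻³·A⁻¹ except D., which is kg·m²·s⁻³·A⁻¹.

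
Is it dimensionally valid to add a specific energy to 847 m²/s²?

Yes

Dimensions:
  a specific energy:  [specific energy] = m²·s⁻²
  847 m²/s²:  m²·s⁻²
Both are m²·s⁻², so they have the same dimensions and can be added.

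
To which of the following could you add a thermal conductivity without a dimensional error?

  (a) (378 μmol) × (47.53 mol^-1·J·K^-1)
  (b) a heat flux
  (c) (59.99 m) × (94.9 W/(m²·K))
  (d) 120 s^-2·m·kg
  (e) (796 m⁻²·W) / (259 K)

Reference: [thermal conductivity] = kg·m·s⁻³·K⁻¹.
Each option:
  (a) [mol] · [kg·m²·s⁻²·K⁻¹·mol⁻¹] = kg·m²·s⁻²·K⁻¹
  (b) [heat flux] = kg·s⁻³
  (c) [m] · [kg·s⁻³·K⁻¹] = kg·m·s⁻³·K⁻¹  ← same
  (d) kg·m·s⁻²
  (e) [kg·s⁻³] / [K] = kg·s⁻³·K⁻¹
Only (c) matches kg·m·s⁻³·K⁻¹.

(c)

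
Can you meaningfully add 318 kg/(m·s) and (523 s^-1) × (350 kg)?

No

Expand each in SI base units:
  318 kg/(m·s):  kg·m⁻¹·s⁻¹
  (523 s^-1) × (350 kg):  [s⁻¹] · [kg] = kg·s⁻¹
kg·m⁻¹·s⁻¹ ≠ kg·s⁻¹, so they cannot be added.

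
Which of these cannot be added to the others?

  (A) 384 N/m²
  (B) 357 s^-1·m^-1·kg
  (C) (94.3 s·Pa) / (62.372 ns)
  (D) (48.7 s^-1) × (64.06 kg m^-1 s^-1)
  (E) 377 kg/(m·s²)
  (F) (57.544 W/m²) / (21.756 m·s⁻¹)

(B)

In SI base units:
  (A) N·m⁻² = kg·m·s⁻²·m⁻² = kg·m⁻¹·s⁻²
  (B) kg·m⁻¹·s⁻¹
  (C) [kg·m⁻¹·s⁻¹] / [s] = kg·m⁻¹·s⁻²
  (D) [s⁻¹] · [kg·m⁻¹·s⁻¹] = kg·m⁻¹·s⁻²
  (E) kg·m⁻¹·s⁻²
  (F) [kg·s⁻³] / [m·s⁻¹] = kg·m⁻¹·s⁻²
All reduce to kg·m⁻¹·s⁻² except (B), which is kg·m⁻¹·s⁻¹.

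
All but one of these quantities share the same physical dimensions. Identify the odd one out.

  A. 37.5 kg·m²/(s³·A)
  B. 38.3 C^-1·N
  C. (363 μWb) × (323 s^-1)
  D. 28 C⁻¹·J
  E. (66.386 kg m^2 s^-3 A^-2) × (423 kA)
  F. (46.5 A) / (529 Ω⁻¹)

Expand each in SI base units:
  A. kg·m²·s⁻³·A⁻¹
  B. N·C⁻¹ = kg·m·s⁻²·(s·A)⁻¹ = kg·m·s⁻³·A⁻¹
  C. [kg·m²·s⁻²·A⁻¹] · [s⁻¹] = kg·m²·s⁻³·A⁻¹
  D. J·C⁻¹ = N·m·(s·A)⁻¹ = kg·m²·s⁻³·A⁻¹
  E. [kg·m²·s⁻³·A⁻²] · [A] = kg·m²·s⁻³·A⁻¹
  F. [A] / [kg⁻¹·m⁻²·s³·A²] = kg·m²·s⁻³·A⁻¹
All reduce to kg·m²·s⁻³·A⁻¹ except B., which is kg·m·s⁻³·A⁻¹.

B.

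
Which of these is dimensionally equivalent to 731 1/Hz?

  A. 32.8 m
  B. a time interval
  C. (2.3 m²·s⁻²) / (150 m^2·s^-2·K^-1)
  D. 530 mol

B.

Reference: Hz⁻¹ = (s⁻¹)⁻¹ = s.
Each option:
  A. m
  B. [time interval] = s  ← same
  C. [m²·s⁻²] / [m²·s⁻²·K⁻¹] = K
  D. mol
Only B. matches s.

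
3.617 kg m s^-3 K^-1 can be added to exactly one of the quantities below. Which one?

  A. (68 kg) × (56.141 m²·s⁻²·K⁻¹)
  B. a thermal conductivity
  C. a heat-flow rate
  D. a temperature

Reference: kg·m·s⁻³·K⁻¹.
Each option:
  A. [kg] · [m²·s⁻²·K⁻¹] = kg·m²·s⁻²·K⁻¹
  B. [thermal conductivity] = kg·m·s⁻³·K⁻¹  ← same
  C. [heat-flow rate] = kg·m²·s⁻³
  D. [temperature] = K
Only B. matches kg·m·s⁻³·K⁻¹.

B.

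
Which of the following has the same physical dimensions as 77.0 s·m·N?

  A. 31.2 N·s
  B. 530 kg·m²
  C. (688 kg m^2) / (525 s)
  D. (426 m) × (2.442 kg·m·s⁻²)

C.

Reference: N·m·s = kg·m·s⁻²·m·s = kg·m²·s⁻¹.
Each option:
  A. N·s = kg·m·s⁻²·s = kg·m·s⁻¹
  B. kg·m²
  C. [kg·m²] / [s] = kg·m²·s⁻¹  ← same
  D. [m] · [kg·m·s⁻²] = kg·m²·s⁻²
Only C. matches kg·m²·s⁻¹.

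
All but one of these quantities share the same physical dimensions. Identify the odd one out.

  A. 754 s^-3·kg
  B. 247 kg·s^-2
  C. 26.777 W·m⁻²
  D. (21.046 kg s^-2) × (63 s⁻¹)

Expand each in SI base units:
  A. kg·s⁻³
  B. kg·s⁻²
  C. W·m⁻² = J·s⁻¹·m⁻² = kg·s⁻³
  D. [kg·s⁻²] · [s⁻¹] = kg·s⁻³
All reduce to kg·s⁻³ except B., which is kg·s⁻².

B.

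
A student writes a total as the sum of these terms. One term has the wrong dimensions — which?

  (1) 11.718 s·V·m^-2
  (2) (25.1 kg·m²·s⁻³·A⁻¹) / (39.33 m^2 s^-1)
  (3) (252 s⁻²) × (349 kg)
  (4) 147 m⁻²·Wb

(3)

Expand each in SI base units:
  (1) V·s·m⁻² = J·C⁻¹·s·m⁻² = kg·s⁻²·A⁻¹
  (2) [kg·m²·s⁻³·A⁻¹] / [m²·s⁻¹] = kg·s⁻²·A⁻¹
  (3) [s⁻²] · [kg] = kg·s⁻²
  (4) Wb·m⁻² = V·s·m⁻² = kg·s⁻²·A⁻¹
All reduce to kg·s⁻²·A⁻¹ except (3), which is kg·s⁻².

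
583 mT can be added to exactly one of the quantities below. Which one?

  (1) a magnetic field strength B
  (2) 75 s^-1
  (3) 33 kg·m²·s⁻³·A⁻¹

(1)

Reference: T = Wb·m⁻² = kg·s⁻²·A⁻¹.
Each option:
  (1) [magnetic field strength B] = kg·s⁻²·A⁻¹  ← same
  (2) s⁻¹
  (3) kg·m²·s⁻³·A⁻¹
Only (1) matches kg·s⁻²·A⁻¹.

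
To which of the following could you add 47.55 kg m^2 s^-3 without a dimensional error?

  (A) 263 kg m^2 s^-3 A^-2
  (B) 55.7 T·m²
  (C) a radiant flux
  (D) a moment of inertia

(C)

Reference: kg·m²·s⁻³.
Each option:
  (A) kg·m²·s⁻³·A⁻²
  (B) T·m² = Wb·m⁻²·m² = kg·m²·s⁻²·A⁻¹
  (C) [radiant flux] = kg·m²·s⁻³  ← same
  (D) [moment of inertia] = kg·m²
Only (C) matches kg·m²·s⁻³.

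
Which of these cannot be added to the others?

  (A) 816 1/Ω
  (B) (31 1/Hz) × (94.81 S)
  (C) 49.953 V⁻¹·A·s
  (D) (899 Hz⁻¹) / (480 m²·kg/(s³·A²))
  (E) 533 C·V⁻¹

(A)

Work out the base dimensions of each:
  (A) Ω⁻¹ = (V·A⁻¹)⁻¹ = kg⁻¹·m⁻²·s³·A²
  (B) [s] · [kg⁻¹·m⁻²·s³·A²] = kg⁻¹·m⁻²·s⁴·A²
  (C) A·s·V⁻¹ = A·s·(J·C⁻¹)⁻¹ = kg⁻¹·m⁻²·s⁴·A²
  (D) [s] / [kg·m²·s⁻³·A⁻²] = kg⁻¹·m⁻²·s⁴·A²
  (E) C·V⁻¹ = s·A·(J·C⁻¹)⁻¹ = kg⁻¹·m⁻²·s⁴·A²
All reduce to kg⁻¹·m⁻²·s⁴·A² except (A), which is kg⁻¹·m⁻²·s³·A².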